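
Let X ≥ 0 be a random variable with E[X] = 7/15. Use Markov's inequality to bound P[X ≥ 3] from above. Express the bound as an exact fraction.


μ = E[X] = 7/15, a = 3.
Markov: P[X ≥ 3] ≤ μ/a = (7/15)/3 = 7/45.
Numerically: ≈ 0.156.
(Since a = 3 > μ = 0.467, the bound 7/45 is < 1 and informative.)

P[X ≥ 3] ≤ 7/45 ≈ 0.156.


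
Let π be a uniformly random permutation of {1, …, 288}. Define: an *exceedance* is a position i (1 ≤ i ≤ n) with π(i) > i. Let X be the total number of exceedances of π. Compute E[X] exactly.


Write X = Σ_{i=1}^{288} X_i, where X_i = 1_{π(i) > i}.
For each fixed i, π(i) is uniform over {1, …, 288} (marginal of a uniform permutation), so P[π(i) > i] = (n − i)/n. Summing: Σ_{i=1}^{288} (n − i)/n = (0 + 1 + … + 287)/288 = 288(288 − 1)/(2·288) = (288 − 1)/2.
Hence E[X] = Σ_{i=1}^{288} (288 − i)/288 = 287/2 ≈ 143.5000.

E[X] = 287/2 = 143.5000.


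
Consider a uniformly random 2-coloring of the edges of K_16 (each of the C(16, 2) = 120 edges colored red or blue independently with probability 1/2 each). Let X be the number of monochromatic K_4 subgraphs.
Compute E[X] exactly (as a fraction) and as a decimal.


Let X = Σ_S X_S over the C(16, 4) = 1820 subsets S of size 4, where X_S = 1 if the K_4 on S is monochromatic.
For a fixed S, the K_4 on S has C(4, 2) = 6 edges. P[all 6 edges red] = (1/2)^6, and likewise for blue, so P[monochromatic] = 2·(1/2)^6 = 2^{1 − 6} = 1/32.
By linearity of expectation: E[X] = C(16, 4) · 2^{1 − 6} = 1820 · 1/32 = 455/8.
Numerically: E[X] ≈ 56.87500.

E[X] = C(16,4)·2^(1−C(4,2)) = 455/8 ≈ 56.87500.


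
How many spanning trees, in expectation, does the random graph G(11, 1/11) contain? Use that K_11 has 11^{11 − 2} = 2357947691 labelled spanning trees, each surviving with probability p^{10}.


K_11 has 11^{11 − 2} = 2357947691 labelled spanning trees.
For each such spanning tree H, let X_H = 1 if all 10 edges of H are present in G. Then P[X_H = 1] = p^{10} = (1/11)^{10} = 1/25937424601.
Summing the indicators: E[X] = Σ_H E[X_H] = 2357947691 · p^{10} = 2357947691 · 1/25937424601 = 1/11.
Numerically: E[X] ≈ 0.0909.

E[X] = 2357947691 · (1/11)^{10} = 1/11 ≈ 0.0909.


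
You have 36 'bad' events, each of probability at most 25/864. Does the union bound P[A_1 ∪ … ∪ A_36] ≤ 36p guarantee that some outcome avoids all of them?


Union bound: P[∪_{i=1}^{36} A_i] ≤ Σ_i P[A_i] ≤ 36·p = 36·(25/864) = 25/24.
Numerically: 25/24 ≈ 1.042.
Is 25/24 < 1? NO.
Since the bound 25/24 is ≥ 1, the union bound is uninformative here; it does NOT by itself certify existence.

36·p = 25/24 ≈ 1.042; existence NOT certified by the union bound.


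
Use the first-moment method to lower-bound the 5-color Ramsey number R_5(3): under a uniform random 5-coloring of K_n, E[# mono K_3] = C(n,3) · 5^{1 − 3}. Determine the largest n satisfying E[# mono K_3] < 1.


We need C(n, 3) · 5^{1 − 3} < 1, i.e. C(n, 3) < 5^{3 − 1} = 25.
Check values of n near the boundary:
  n = 3: C(3, 3) = 1; 1 < 25? YES
  n = 4: C(4, 3) = 4; 4 < 25? YES
  n = 5: C(5, 3) = 10; 10 < 25? YES
  n = 6: C(6, 3) = 20; 20 < 25? YES
  n = 7: C(7, 3) = 35; 35 < 25? NO
  n = 8: C(8, 3) = 56; 56 < 25? NO
  n = 9: C(9, 3) = 84; 84 < 25? NO
The largest n with C(n, 3) < 25 is n = 6 (where E[X] = 4/5 ≈ 0.80000). Hence R_5(3) > 6, i.e. R_5(3) ≥ 7.

Largest n = 6; hence R_5(3) > 6.


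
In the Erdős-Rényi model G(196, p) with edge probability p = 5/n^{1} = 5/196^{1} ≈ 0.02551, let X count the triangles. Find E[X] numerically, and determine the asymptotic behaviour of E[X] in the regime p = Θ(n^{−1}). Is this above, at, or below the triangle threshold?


Number of potential triangles: C(196, 3) = 1235780.
Each occurs with probability p³ ≈ (0.02551)³ ≈ 1.660129e-05.
By linearity: E[X] = C(196, 3)·p³ ≈ 1235780 · 1.660129e-05 ≈ 20.5155.
Here α = 1, so p = 5/n is exactly at the triangle threshold p ~ 1/n. Asymptotically E[X] → c³/6 = 5³/6 = 125/6 ≈ 20.8333, a bounded constant. In this regime the triangle count is asymptotically Poisson(c³/6).

E[X] ≈ 20.5155; in regime p = Θ(1/n^{1}) E[X] stays bounded (at the triangle threshold p ~ 1/n).


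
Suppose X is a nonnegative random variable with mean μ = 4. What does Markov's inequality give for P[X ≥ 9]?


μ = E[X] = 4, a = 9.
Markov: P[X ≥ 9] ≤ μ/a = (4)/9 = 4/9.
Numerically: ≈ 0.4444.
(Since a = 9 > μ = 4.0000, the bound 4/9 is < 1 and informative.)

P[X ≥ 9] ≤ 4/9 ≈ 0.4444.


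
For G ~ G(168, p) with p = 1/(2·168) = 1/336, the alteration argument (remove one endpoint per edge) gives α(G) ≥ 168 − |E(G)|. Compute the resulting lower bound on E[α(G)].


E[|E(G)|] = C(168, 2)·p = 14028 · (1/336) = 167/4.
E[α(G)] ≥ n − E[|E(G)|] = 168 − 167/4 = 505/4.
Numerically: ≈ 126.250000.
(This is only a lower bound; the true E[α(G)] may be larger.)

E[α(G)] ≥ 505/4 ≈ 126.250000.


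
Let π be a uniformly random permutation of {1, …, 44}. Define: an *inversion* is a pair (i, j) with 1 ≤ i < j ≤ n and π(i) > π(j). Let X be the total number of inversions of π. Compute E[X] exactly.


Write X = Σ X_I over the C(44, 2) = 946 pairs i < j, with X_I the indicator of one inversion.
There are 946 indicators.
For each fixed pair i < j, the values π(i) and π(j) are two distinct elements of {1, …, 44} in uniformly random order; by symmetry P[π(i) > π(j)] = 1/2.
By linearity: E[X] = 946 · (1/2) = C(44, 2) · (1/2) = 946/2 = 473 ≈ 473.00000.

E[X] = 473 = 473.00000.


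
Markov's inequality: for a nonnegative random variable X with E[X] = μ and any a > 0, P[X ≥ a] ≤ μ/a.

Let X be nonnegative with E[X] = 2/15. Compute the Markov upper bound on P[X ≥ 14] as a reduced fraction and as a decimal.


μ = E[X] = 2/15, a = 14.
Markov: P[X ≥ 14] ≤ μ/a = (2/15)/14 = 1/105.
Numerically: ≈ 0.009524.
(Since a = 14 > μ = 0.133333, the bound 1/105 is < 1 and informative.)

P[X ≥ 14] ≤ 1/105 ≈ 0.009524.


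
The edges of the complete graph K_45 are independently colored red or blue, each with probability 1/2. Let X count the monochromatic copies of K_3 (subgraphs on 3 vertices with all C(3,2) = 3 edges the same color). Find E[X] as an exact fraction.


Let X = Σ_S X_S over the C(45, 3) = 14190 subsets S of size 3, where X_S = 1 if the K_3 on S is monochromatic.
For a fixed S, the K_3 on S has C(3, 2) = 3 edges. P[all 3 edges red] = (1/2)^3, and likewise for blue, so P[monochromatic] = 2·(1/2)^3 = 2^{1 − 3} = 1/4.
By linearity of expectation: E[X] = C(45, 3) · 2^{1 − 3} = 14190 · 1/4 = 7095/2.
Numerically: E[X] ≈ 3547.500.

E[X] = C(45,3)·2^(1−C(3,2)) = 7095/2 ≈ 3547.500.


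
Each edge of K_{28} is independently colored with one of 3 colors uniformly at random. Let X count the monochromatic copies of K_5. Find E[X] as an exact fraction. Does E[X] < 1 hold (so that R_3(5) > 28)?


E[X] = C(28, 5) · 3^{1 − 10} = 98280 · 3^{−9} = 98280/19683.
As a reduced fraction: E[X] = 3640/729 ≈ 4.993141.
Is E[X] < 1? NO.
Since E[X] ≥ 1, the first-moment bound is inconclusive at n = 28; it does NOT by itself certify R_3(5) > 28.

E[X] = 3640/729 ≈ 4.993141; E[X] ≥ 1; first-moment method inconclusive here.


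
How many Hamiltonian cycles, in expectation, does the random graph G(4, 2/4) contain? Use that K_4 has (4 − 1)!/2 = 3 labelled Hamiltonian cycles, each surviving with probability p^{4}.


K_4 has (4 − 1)!/2 = 3 labelled Hamiltonian cycles.
For each such Hamiltonian cycle H, let X_H = 1 if all 4 edges of H are present in G. Then P[X_H = 1] = p^{4} = (1/2)^{4} = 1/16.
By linearity of expectation: E[X] = Σ_H E[X_H] = 3 · p^{4} = 3 · 1/16 = 3/16.
Numerically: E[X] ≈ 0.1875.

E[X] = 3 · (1/2)^{4} = 3/16 ≈ 0.1875.


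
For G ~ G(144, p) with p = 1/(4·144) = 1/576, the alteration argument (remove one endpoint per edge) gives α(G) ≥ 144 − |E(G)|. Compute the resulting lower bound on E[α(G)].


E[|E(G)|] = C(144, 2)·p = 10296 · (1/576) = 143/8.
E[α(G)] ≥ n − E[|E(G)|] = 144 − 143/8 = 1009/8.
Numerically: ≈ 126.125.
(This is only a lower bound; the true E[α(G)] may be larger.)

E[α(G)] ≥ 1009/8 ≈ 126.125.


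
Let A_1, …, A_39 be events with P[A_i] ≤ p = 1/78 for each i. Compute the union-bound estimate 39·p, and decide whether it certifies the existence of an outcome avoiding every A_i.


Union bound: P[∪_{i=1}^{39} A_i] ≤ Σ_i P[A_i] ≤ 39·p = 39·(1/78) = 1/2.
Numerically: 1/2 ≈ 0.5000000.
Is 1/2 < 1? YES.
Since P[∪ A_i] ≤ 1/2 < 1, the complement has P[∩ A_i^c] ≥ 1 − 1/2 = 1/2 > 0, so some outcome avoids every A_i.

39·p = 1/2 ≈ 0.5000000; existence CERTIFIED by the union bound.


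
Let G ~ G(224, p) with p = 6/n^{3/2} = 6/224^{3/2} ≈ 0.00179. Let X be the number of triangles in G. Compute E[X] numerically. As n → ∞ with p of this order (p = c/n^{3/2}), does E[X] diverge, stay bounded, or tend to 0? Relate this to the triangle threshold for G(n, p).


Number of potential triangles: C(224, 3) = 1848224.
Each occurs with probability p³ ≈ (0.00179)³ ≈ 5.732416e-09.
By linearity: E[X] = C(224, 3)·p³ ≈ 1848224 · 5.732416e-09 ≈ 0.0106.
Since α = 3/2 > 1, p = c/n^{3/2} = o(1/n) is below the triangle threshold p ~ 1/n. Asymptotically E[X] ~ (c³/6)·n^{3(1−α)} = (6³/6)·n^{-1.5} → 0, so by Markov's inequality G has no triangles w.h.p.

E[X] ≈ 0.0106; in regime p = Θ(1/n^{3/2}) E[X] tends to 0 (below the triangle threshold p ~ 1/n).


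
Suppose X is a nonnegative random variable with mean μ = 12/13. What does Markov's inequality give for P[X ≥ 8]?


μ = E[X] = 12/13, a = 8.
Markov: P[X ≥ 8] ≤ μ/a = (12/13)/8 = 3/26.
Numerically: ≈ 0.1154.
(Since a = 8 > μ = 0.9231, the bound 3/26 is < 1 and informative.)

P[X ≥ 8] ≤ 3/26 ≈ 0.1154.


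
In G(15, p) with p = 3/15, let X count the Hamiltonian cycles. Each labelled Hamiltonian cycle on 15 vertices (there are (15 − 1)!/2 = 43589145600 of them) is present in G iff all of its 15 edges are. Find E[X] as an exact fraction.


K_15 has (15 − 1)!/2 = 43589145600 labelled Hamiltonian cycles.
For each such Hamiltonian cycle H, let X_H = 1 if all 15 edges of H are present in G. Then P[X_H = 1] = p^{15} = (1/5)^{15} = 1/30517578125.
By linearity: E[X] = Σ_H E[X_H] = 43589145600 · p^{15} = 43589145600 · 1/30517578125 = 1743565824/1220703125.
Numerically: E[X] ≈ 1.428.

E[X] = 43589145600 · (1/5)^{15} = 1743565824/1220703125 ≈ 1.428.


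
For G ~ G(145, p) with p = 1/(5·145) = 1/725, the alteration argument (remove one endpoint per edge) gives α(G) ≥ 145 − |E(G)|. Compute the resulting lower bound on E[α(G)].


E[|E(G)|] = C(145, 2)·p = 10440 · (1/725) = 72/5.
E[α(G)] ≥ n − E[|E(G)|] = 145 − 72/5 = 653/5.
Numerically: ≈ 130.6000.
(This is only a lower bound; the true E[α(G)] may be larger.)

E[α(G)] ≥ 653/5 ≈ 130.6000.


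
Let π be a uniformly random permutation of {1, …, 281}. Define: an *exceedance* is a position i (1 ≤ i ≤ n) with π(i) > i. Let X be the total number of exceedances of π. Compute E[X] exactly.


Write X = Σ_{i=1}^{281} X_i, where X_i = 1_{π(i) > i}.
For each fixed i, π(i) is uniform over {1, …, 281} (marginal of a uniform permutation), so P[π(i) > i] = (n − i)/n. Summing: Σ_{i=1}^{281} (n − i)/n = (0 + 1 + … + 280)/281 = 281(281 − 1)/(2·281) = (281 − 1)/2.
Hence E[X] = Σ_{i=1}^{281} (281 − i)/281 = 140 ≈ 140.000000.

E[X] = 140 = 140.000000.


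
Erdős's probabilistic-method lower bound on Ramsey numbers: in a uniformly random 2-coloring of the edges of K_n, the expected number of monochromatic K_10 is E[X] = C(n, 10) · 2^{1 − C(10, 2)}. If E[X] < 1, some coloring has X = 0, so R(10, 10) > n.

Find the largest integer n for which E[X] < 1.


We need C(n, 10) · 2^{1 − 45} < 1, i.e. C(n, 10) < 2^{45 − 1} = 17592186044416.
Check values of n near the boundary:
  n = 94: C(94, 10) = 9041256841903; 9041256841903 < 17592186044416? YES
  n = 95: C(95, 10) = 10104934117421; 10104934117421 < 17592186044416? YES
  n = 96: C(96, 10) = 11279926456656; 11279926456656 < 17592186044416? YES
  n = 97: C(97, 10) = 12576469727536; 12576469727536 < 17592186044416? YES
  n = 98: C(98, 10) = 14005614014756; 14005614014756 < 17592186044416? YES
  n = 99: C(99, 10) = 15579278510796; 15579278510796 < 17592186044416? YES
  n = 100: C(100, 10) = 17310309456440; 17310309456440 < 17592186044416? YES
  n = 101: C(101, 10) = 19212541264840; 19212541264840 < 17592186044416? NO
  n = 102: C(102, 10) = 21300860967540; 21300860967540 < 17592186044416? NO
  n = 103: C(103, 10) = 23591276125340; 23591276125340 < 17592186044416? NO
The largest n with C(n, 10) < 17592186044416 is n = 100 (where E[X] = 2163788682055/2199023255552 ≈ 0.983977). Hence R(10, 10) > 100, i.e. R(10, 10) ≥ 101.

Largest n = 100; hence R(10, 10) > 100.


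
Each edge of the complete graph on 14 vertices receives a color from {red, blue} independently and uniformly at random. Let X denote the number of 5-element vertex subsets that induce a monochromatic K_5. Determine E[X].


Let X = Σ_S X_S over the C(14, 5) = 2002 subsets S of size 5, where X_S = 1 if the K_5 on S is monochromatic.
For a fixed S, the K_5 on S has C(5, 2) = 10 edges. P[all 10 edges red] = (1/2)^10, and likewise for blue, so P[monochromatic] = 2·(1/2)^10 = 2^{1 − 10} = 1/512.
Summing: E[X] = C(14, 5) · 2^{1 − 10} = 2002 · 1/512 = 1001/256.
Numerically: E[X] ≈ 3.910156.

E[X] = C(14,5)·2^(1−C(5,2)) = 1001/256 ≈ 3.910156.


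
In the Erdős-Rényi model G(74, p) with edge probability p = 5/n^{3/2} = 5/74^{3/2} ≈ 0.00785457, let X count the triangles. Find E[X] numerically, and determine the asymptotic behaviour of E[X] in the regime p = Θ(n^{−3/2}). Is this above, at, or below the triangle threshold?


Number of potential triangles: C(74, 3) = 64824.
Each occurs with probability p³ ≈ (0.00785457)³ ≈ 4.84581996e-07.
By linearity: E[X] = C(74, 3)·p³ ≈ 64824 · 4.84581996e-07 ≈ 0.031413.
Since α = 3/2 > 1, p = c/n^{3/2} = o(1/n) is below the triangle threshold p ~ 1/n. Asymptotically E[X] ~ (c³/6)·n^{3(1−α)} = (5³/6)·n^{-1.5} → 0, so by Markov's inequality G has no triangles w.h.p.

E[X] ≈ 0.031413; in regime p = Θ(1/n^{3/2}) E[X] tends to 0 (below the triangle threshold p ~ 1/n).


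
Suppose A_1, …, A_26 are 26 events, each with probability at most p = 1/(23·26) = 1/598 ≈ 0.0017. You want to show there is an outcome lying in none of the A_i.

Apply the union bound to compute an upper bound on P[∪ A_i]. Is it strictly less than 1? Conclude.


Union bound: P[∪_{i=1}^{26} A_i] ≤ Σ_i P[A_i] ≤ 26·p = 26·(1/598) = 1/23.
Numerically: 1/23 ≈ 0.0435.
Is 1/23 < 1? YES.
Since P[∪ A_i] ≤ 1/23 < 1, the complement has P[∩ A_i^c] ≥ 1 − 1/23 = 22/23 > 0, so some outcome avoids every A_i.

26·p = 1/23 ≈ 0.0435; existence CERTIFIED by the union bound.


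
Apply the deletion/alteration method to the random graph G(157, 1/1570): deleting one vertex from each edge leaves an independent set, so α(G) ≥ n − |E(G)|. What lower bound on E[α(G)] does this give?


E[|E(G)|] = C(157, 2)·p = 12246 · (1/1570) = 39/5.
E[α(G)] ≥ n − E[|E(G)|] = 157 − 39/5 = 746/5.
Numerically: ≈ 149.200000.
(This is only a lower bound; the true E[α(G)] may be larger.)

E[α(G)] ≥ 746/5 ≈ 149.200000.


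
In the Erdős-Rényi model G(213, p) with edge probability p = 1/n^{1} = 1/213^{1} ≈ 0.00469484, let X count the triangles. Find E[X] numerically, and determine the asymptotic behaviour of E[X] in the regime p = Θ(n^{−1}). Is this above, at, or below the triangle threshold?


Number of potential triangles: C(213, 3) = 1587986.
Each occurs with probability p³ ≈ (0.00469484)³ ≈ 1.03481136e-07.
By linearity: E[X] = C(213, 3)·p³ ≈ 1587986 · 1.03481136e-07 ≈ 0.164327.
Here α = 1, so p = 1/n is exactly at the triangle threshold p ~ 1/n. Asymptotically E[X] → c³/6 = 1³/6 = 1/6 ≈ 0.166667, a bounded constant. In this regime the triangle count is asymptotically Poisson(c³/6).

E[X] ≈ 0.164327; in regime p = Θ(1/n^{1}) E[X] stays bounded (at the triangle threshold p ~ 1/n).


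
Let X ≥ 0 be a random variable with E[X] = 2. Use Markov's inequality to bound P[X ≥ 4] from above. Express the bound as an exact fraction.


μ = E[X] = 2, a = 4.
Markov: P[X ≥ 4] ≤ μ/a = (2)/4 = 1/2.
Numerically: ≈ 0.50000.
(Since a = 4 > μ = 2.00000, the bound 1/2 is < 1 and informative.)

P[X ≥ 4] ≤ 1/2 ≈ 0.50000.


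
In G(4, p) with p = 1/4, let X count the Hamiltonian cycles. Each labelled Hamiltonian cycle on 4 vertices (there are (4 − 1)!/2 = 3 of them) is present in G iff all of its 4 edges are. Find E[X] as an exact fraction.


K_4 has (4 − 1)!/2 = 3 labelled Hamiltonian cycles.
For each such Hamiltonian cycle H, let X_H = 1 if all 4 edges of H are present in G. Then P[X_H = 1] = p^{4} = (1/4)^{4} = 1/256.
Summing the indicators: E[X] = Σ_H E[X_H] = 3 · p^{4} = 3 · 1/256 = 3/256.
Numerically: E[X] ≈ 0.0117.

E[X] = 3 · (1/4)^{4} = 3/256 ≈ 0.0117.


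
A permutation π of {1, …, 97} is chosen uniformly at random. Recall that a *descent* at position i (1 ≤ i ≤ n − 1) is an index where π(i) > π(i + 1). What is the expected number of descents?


Write X = Σ X_I over i = 1, …, 96, with X_I the indicator of one descent.
There are 96 indicators.
For each fixed i, the pair (π(i), π(i+1)) is a uniformly random ordered pair of distinct values from {1, …, 97}; by symmetry P[π(i) > π(i+1)] = 1/2.
By linearity: E[X] = 96 · (1/2) = (97 − 1) · (1/2) = 48 ≈ 48.000.

E[X] = 48 = 48.000.


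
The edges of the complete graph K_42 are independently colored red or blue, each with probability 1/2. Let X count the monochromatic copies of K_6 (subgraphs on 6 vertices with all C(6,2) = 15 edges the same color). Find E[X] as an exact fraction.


Let X = Σ_S X_S over the C(42, 6) = 5245786 subsets S of size 6, where X_S = 1 if the K_6 on S is monochromatic.
For a fixed S, the K_6 on S has C(6, 2) = 15 edges. P[all 15 edges red] = (1/2)^15, and likewise for blue, so P[monochromatic] = 2·(1/2)^15 = 2^{1 − 15} = 1/16384.
By linearity of expectation: E[X] = C(42, 6) · 2^{1 − 15} = 5245786 · 1/16384 = 2622893/8192.
Numerically: E[X] ≈ 320.177.

E[X] = C(42,6)·2^(1−C(6,2)) = 2622893/8192 ≈ 320.177.


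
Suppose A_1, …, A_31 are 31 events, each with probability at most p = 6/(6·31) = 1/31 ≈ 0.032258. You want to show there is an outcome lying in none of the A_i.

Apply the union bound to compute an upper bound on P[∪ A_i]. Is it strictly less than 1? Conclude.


Union bound: P[∪_{i=1}^{31} A_i] ≤ Σ_i P[A_i] ≤ 31·p = 31·(1/31) = 1.
Numerically: 1 ≈ 1.000000.
Is 1 < 1? NO.
Since the bound 1 is ≥ 1, the union bound is uninformative here; it does NOT by itself certify existence.

31·p = 1 ≈ 1.000000; existence NOT certified by the union bound.


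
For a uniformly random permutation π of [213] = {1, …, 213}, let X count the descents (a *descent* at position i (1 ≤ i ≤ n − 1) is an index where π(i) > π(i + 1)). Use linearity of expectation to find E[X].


Write X = Σ X_I over i = 1, …, 212, with X_I the indicator of one descent.
There are 212 indicators.
For each fixed i, the pair (π(i), π(i+1)) is a uniformly random ordered pair of distinct values from {1, …, 213}; by symmetry P[π(i) > π(i+1)] = 1/2.
By linearity: E[X] = 212 · (1/2) = (213 − 1) · (1/2) = 106 ≈ 106.000000.

E[X] = 106 = 106.000000.


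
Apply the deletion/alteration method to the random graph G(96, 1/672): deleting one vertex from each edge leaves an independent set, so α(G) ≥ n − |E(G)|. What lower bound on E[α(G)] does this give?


E[|E(G)|] = C(96, 2)·p = 4560 · (1/672) = 95/14.
E[α(G)] ≥ n − E[|E(G)|] = 96 − 95/14 = 1249/14.
Numerically: ≈ 89.214286.
(This is only a lower bound; the true E[α(G)] may be larger.)

E[α(G)] ≥ 1249/14 ≈ 89.214286.


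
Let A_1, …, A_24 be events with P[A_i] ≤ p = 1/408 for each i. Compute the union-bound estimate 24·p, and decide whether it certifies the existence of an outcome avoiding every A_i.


Union bound: P[∪_{i=1}^{24} A_i] ≤ Σ_i P[A_i] ≤ 24·p = 24·(1/408) = 1/17.
Numerically: 1/17 ≈ 0.0588.
Is 1/17 < 1? YES.
Since P[∪ A_i] ≤ 1/17 < 1, the complement has P[∩ A_i^c] ≥ 1 − 1/17 = 16/17 > 0, so some outcome avoids every A_i.

24·p = 1/17 ≈ 0.0588; existence CERTIFIED by the union bound.


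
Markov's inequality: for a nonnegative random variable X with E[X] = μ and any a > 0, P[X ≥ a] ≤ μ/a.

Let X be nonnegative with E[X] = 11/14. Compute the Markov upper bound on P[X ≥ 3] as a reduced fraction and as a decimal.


μ = E[X] = 11/14, a = 3.
Markov: P[X ≥ 3] ≤ μ/a = (11/14)/3 = 11/42.
Numerically: ≈ 0.261905.
(Since a = 3 > μ = 0.785714, the bound 11/42 is < 1 and informative.)

P[X ≥ 3] ≤ 11/42 ≈ 0.261905.


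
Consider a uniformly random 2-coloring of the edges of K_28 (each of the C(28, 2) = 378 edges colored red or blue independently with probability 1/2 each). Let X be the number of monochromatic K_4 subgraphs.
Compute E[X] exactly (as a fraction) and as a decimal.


Let X = Σ_S X_S over the C(28, 4) = 20475 subsets S of size 4, where X_S = 1 if the K_4 on S is monochromatic.
For a fixed S, the K_4 on S has C(4, 2) = 6 edges. P[all 6 edges red] = (1/2)^6, and likewise for blue, so P[monochromatic] = 2·(1/2)^6 = 2^{1 − 6} = 1/32.
Summing: E[X] = C(28, 4) · 2^{1 − 6} = 20475 · 1/32 = 20475/32.
Numerically: E[X] ≈ 639.844.

E[X] = C(28,4)·2^(1−C(4,2)) = 20475/32 ≈ 639.844.


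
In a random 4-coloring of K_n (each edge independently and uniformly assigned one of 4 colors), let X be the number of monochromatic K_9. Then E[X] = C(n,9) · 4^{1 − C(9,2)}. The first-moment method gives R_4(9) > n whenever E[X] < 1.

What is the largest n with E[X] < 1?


We need C(n, 9) · 4^{1 − 36} < 1, i.e. C(n, 9) < 4^{36 − 1} = 1180591620717411303424.
Check values of n near the boundary:
  n = 908: C(908, 9) = 1111058428637338083100; 1111058428637338083100 < 1180591620717411303424? YES
  n = 909: C(909, 9) = 1122169012923711463931; 1122169012923711463931 < 1180591620717411303424? YES
  n = 910: C(910, 9) = 1133378248346922788210; 1133378248346922788210 < 1180591620717411303424? YES
  n = 911: C(911, 9) = 1144686900492291197405; 1144686900492291197405 < 1180591620717411303424? YES
  n = 912: C(912, 9) = 1156095740032081475120; 1156095740032081475120 < 1180591620717411303424? YES
  n = 913: C(913, 9) = 1167605542753639808390; 1167605542753639808390 < 1180591620717411303424? YES
  n = 914: C(914, 9) = 1179217089587653905932; 1179217089587653905932 < 1180591620717411303424? YES
  n = 915: C(915, 9) = 1190931166636537885130; 1190931166636537885130 < 1180591620717411303424? NO
The largest n with C(n, 9) < 1180591620717411303424 is n = 914 (where E[X] = 294804272396913476483/295147905179352825856 ≈ 0.999). Hence R_4(9) > 914, i.e. R_4(9) ≥ 915.

Largest n = 914; hence R_4(9) > 914.


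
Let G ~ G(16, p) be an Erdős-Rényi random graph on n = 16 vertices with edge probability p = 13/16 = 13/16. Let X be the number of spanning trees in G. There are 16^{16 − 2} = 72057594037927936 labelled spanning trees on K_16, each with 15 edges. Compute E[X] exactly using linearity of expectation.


K_16 has 16^{16 − 2} = 72057594037927936 labelled spanning trees.
For each such spanning tree H, let X_H = 1 if all 15 edges of H are present in G. Then P[X_H = 1] = p^{15} = (13/16)^{15} = 51185893014090757/1152921504606846976.
By linearity: E[X] = Σ_H E[X_H] = 72057594037927936 · p^{15} = 72057594037927936 · 51185893014090757/1152921504606846976 = 51185893014090757/16.
Numerically: E[X] ≈ 3.1991e+15.

E[X] = 72057594037927936 · (13/16)^{15} = 51185893014090757/16 ≈ 3.1991e+15.


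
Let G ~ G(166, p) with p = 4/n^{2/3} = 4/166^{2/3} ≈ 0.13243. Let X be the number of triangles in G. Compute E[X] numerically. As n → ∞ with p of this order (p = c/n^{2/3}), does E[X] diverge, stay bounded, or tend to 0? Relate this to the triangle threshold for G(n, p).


Number of potential triangles: C(166, 3) = 748660.
Each occurs with probability p³ ≈ (0.13243)³ ≈ 2.32254318e-03.
By linearity: E[X] = C(166, 3)·p³ ≈ 748660 · 2.32254318e-03 ≈ 1738.795181.
Since α = 2/3 < 1, p = c/n^{2/3} ≫ 1/n is above the triangle threshold p ~ 1/n. Asymptotically E[X] ~ (c³/6)·n^{3(1−α)} = (4³/6)·n^{1} → ∞; triangles are abundant w.h.p.

E[X] ≈ 1738.795181; in regime p = Θ(1/n^{2/3}) E[X] diverges (above the triangle threshold p ~ 1/n).


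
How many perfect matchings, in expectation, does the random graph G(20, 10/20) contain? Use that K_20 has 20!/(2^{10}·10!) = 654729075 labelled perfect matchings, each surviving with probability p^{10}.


K_20 has 20!/(2^{10}·10!) = 654729075 labelled perfect matchings.
For each such perfect matching H, let X_H = 1 if all 10 edges of H are present in G. Then P[X_H = 1] = p^{10} = (1/2)^{10} = 1/1024.
Summing the indicators: E[X] = Σ_H E[X_H] = 654729075 · p^{10} = 654729075 · 1/1024 = 654729075/1024.
Numerically: E[X] ≈ 6.3938e+05.

E[X] = 654729075 · (1/2)^{10} = 654729075/1024 ≈ 6.3938e+05.


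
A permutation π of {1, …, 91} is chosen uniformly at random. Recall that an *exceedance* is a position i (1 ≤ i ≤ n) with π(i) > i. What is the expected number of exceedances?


Write X = Σ_{i=1}^{91} X_i, where X_i = 1_{π(i) > i}.
For each fixed i, π(i) is uniform over {1, …, 91} (marginal of a uniform permutation), so P[π(i) > i] = (n − i)/n. Summing: Σ_{i=1}^{91} (n − i)/n = (0 + 1 + … + 90)/91 = 91(91 − 1)/(2·91) = (91 − 1)/2.
Hence E[X] = Σ_{i=1}^{91} (91 − i)/91 = 45 ≈ 45.000000.

E[X] = 45 = 45.000000.


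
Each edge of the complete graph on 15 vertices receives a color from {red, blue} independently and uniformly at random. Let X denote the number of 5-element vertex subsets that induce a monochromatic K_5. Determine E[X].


Let X = Σ_S X_S over the C(15, 5) = 3003 subsets S of size 5, where X_S = 1 if the K_5 on S is monochromatic.
For a fixed S, the K_5 on S has C(5, 2) = 10 edges. P[all 10 edges red] = (1/2)^10, and likewise for blue, so P[monochromatic] = 2·(1/2)^10 = 2^{1 − 10} = 1/512.
By linearity of expectation: E[X] = C(15, 5) · 2^{1 − 10} = 3003 · 1/512 = 3003/512.
Numerically: E[X] ≈ 5.8652.

E[X] = C(15,5)·2^(1−C(5,2)) = 3003/512 ≈ 5.8652.


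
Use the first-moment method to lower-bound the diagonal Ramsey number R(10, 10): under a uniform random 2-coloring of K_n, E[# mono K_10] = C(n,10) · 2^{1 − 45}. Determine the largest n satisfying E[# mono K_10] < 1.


We need C(n, 10) · 2^{1 − 45} < 1, i.e. C(n, 10) < 2^{45 − 1} = 17592186044416.
Check values of n near the boundary:
  n = 97: C(97, 10) = 12576469727536; 12576469727536 < 17592186044416? YES
  n = 98: C(98, 10) = 14005614014756; 14005614014756 < 17592186044416? YES
  n = 99: C(99, 10) = 15579278510796; 15579278510796 < 17592186044416? YES
  n = 100: C(100, 10) = 17310309456440; 17310309456440 < 17592186044416? YES
  n = 101: C(101, 10) = 19212541264840; 19212541264840 < 17592186044416? NO
  n = 102: C(102, 10) = 21300860967540; 21300860967540 < 17592186044416? NO
  n = 103: C(103, 10) = 23591276125340; 23591276125340 < 17592186044416? NO
The largest n with C(n, 10) < 17592186044416 is n = 100 (where E[X] = 2163788682055/2199023255552 ≈ 0.984). Hence R(10, 10) > 100, i.e. R(10, 10) ≥ 101.

Largest n = 100; hence R(10, 10) > 100.


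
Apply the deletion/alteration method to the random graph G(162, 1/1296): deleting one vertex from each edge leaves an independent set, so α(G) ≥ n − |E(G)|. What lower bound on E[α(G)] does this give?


E[|E(G)|] = C(162, 2)·p = 13041 · (1/1296) = 161/16.
E[α(G)] ≥ n − E[|E(G)|] = 162 − 161/16 = 2431/16.
Numerically: ≈ 151.937500.
(This is only a lower bound; the true E[α(G)] may be larger.)

E[α(G)] ≥ 2431/16 ≈ 151.937500.


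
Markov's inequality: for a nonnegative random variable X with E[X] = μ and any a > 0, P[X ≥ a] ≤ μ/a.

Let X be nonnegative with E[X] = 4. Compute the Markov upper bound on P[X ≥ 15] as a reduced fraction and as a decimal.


μ = E[X] = 4, a = 15.
Markov: P[X ≥ 15] ≤ μ/a = (4)/15 = 4/15.
Numerically: ≈ 0.2667.
(Since a = 15 > μ = 4.0000, the bound 4/15 is < 1 and informative.)

P[X ≥ 15] ≤ 4/15 ≈ 0.2667.


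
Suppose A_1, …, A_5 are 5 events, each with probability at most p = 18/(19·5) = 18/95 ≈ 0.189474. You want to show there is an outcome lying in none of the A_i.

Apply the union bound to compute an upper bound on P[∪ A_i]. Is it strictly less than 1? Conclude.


Union bound: P[∪_{i=1}^{5} A_i] ≤ Σ_i P[A_i] ≤ 5·p = 5·(18/95) = 18/19.
Numerically: 18/19 ≈ 0.947368.
Is 18/19 < 1? YES.
Since P[∪ A_i] ≤ 18/19 < 1, the complement has P[∩ A_i^c] ≥ 1 − 18/19 = 1/19 > 0, so some outcome avoids every A_i.

5·p = 18/19 ≈ 0.947368; existence CERTIFIED by the union bound.


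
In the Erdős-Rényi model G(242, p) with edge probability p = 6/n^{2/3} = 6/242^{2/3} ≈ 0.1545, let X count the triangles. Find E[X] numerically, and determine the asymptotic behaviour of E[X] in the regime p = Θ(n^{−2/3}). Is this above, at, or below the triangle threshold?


Number of potential triangles: C(242, 3) = 2332880.
Each occurs with probability p³ ≈ (0.1545)³ ≈ 3.688273e-03.
By linearity: E[X] = C(242, 3)·p³ ≈ 2332880 · 3.688273e-03 ≈ 8604.2975.
Since α = 2/3 < 1, p = c/n^{2/3} ≫ 1/n is above the triangle threshold p ~ 1/n. Asymptotically E[X] ~ (c³/6)·n^{3(1−α)} = (6³/6)·n^{1} → ∞; triangles are abundant w.h.p.

E[X] ≈ 8604.2975; in regime p = Θ(1/n^{2/3}) E[X] diverges (above the triangle threshold p ~ 1/n).


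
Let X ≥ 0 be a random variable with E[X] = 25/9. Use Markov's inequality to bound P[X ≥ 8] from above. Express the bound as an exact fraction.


μ = E[X] = 25/9, a = 8.
Markov: P[X ≥ 8] ≤ μ/a = (25/9)/8 = 25/72.
Numerically: ≈ 0.34722.
(Since a = 8 > μ = 2.77778, the bound 25/72 is < 1 and informative.)

P[X ≥ 8] ≤ 25/72 ≈ 0.34722.


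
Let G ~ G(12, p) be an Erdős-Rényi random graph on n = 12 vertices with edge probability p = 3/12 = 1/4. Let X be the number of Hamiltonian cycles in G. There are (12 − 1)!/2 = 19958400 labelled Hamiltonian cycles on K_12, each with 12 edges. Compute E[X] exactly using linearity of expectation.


K_12 has (12 − 1)!/2 = 19958400 labelled Hamiltonian cycles.
For each such Hamiltonian cycle H, let X_H = 1 if all 12 edges of H are present in G. Then P[X_H = 1] = p^{12} = (1/4)^{12} = 1/16777216.
By linearity of expectation: E[X] = Σ_H E[X_H] = 19958400 · p^{12} = 19958400 · 1/16777216 = 155925/131072.
Numerically: E[X] ≈ 1.19.

E[X] = 19958400 · (1/4)^{12} = 155925/131072 ≈ 1.19.


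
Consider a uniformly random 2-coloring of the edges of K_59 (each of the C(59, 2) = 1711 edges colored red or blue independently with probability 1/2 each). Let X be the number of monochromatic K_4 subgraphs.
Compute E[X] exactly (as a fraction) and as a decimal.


Let X = Σ_S X_S over the C(59, 4) = 455126 subsets S of size 4, where X_S = 1 if the K_4 on S is monochromatic.
For a fixed S, the K_4 on S has C(4, 2) = 6 edges. P[all 6 edges red] = (1/2)^6, and likewise for blue, so P[monochromatic] = 2·(1/2)^6 = 2^{1 − 6} = 1/32.
By linearity: E[X] = C(59, 4) · 2^{1 − 6} = 455126 · 1/32 = 227563/16.
Numerically: E[X] ≈ 14222.688.

E[X] = C(59,4)·2^(1−C(4,2)) = 227563/16 ≈ 14222.688.


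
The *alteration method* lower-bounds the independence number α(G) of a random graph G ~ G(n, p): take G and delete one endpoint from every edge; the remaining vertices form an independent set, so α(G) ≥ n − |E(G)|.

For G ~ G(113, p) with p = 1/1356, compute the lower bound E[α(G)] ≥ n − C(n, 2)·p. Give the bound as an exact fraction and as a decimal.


E[|E(G)|] = C(113, 2)·p = 6328 · (1/1356) = 14/3.
E[α(G)] ≥ n − E[|E(G)|] = 113 − 14/3 = 325/3.
Numerically: ≈ 108.333.
(This is only a lower bound; the true E[α(G)] may be larger.)

E[α(G)] ≥ 325/3 ≈ 108.333.


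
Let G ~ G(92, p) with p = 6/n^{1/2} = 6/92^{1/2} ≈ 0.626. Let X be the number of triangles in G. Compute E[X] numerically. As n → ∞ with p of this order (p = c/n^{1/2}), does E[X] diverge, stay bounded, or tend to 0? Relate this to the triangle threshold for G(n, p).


Number of potential triangles: C(92, 3) = 125580.
Each occurs with probability p³ ≈ (0.626)³ ≈ 2.44778e-01.
By linearity: E[X] = C(92, 3)·p³ ≈ 125580 · 2.44778e-01 ≈ 30739.195.
Since α = 1/2 < 1, p = c/n^{1/2} ≫ 1/n is above the triangle threshold p ~ 1/n. Asymptotically E[X] ~ (c³/6)·n^{3(1−α)} = (6³/6)·n^{1.5} → ∞; triangles are abundant w.h.p.

E[X] ≈ 30739.195; in regime p = Θ(1/n^{1/2}) E[X] diverges (above the triangle threshold p ~ 1/n).


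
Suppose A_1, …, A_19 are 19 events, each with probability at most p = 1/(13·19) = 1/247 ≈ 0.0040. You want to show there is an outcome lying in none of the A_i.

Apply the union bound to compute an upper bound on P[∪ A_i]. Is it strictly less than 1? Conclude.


Union bound: P[∪_{i=1}^{19} A_i] ≤ Σ_i P[A_i] ≤ 19·p = 19·(1/247) = 1/13.
Numerically: 1/13 ≈ 0.0769.
Is 1/13 < 1? YES.
Since P[∪ A_i] ≤ 1/13 < 1, the complement has P[∩ A_i^c] ≥ 1 − 1/13 = 12/13 > 0, so some outcome avoids every A_i.

19·p = 1/13 ≈ 0.0769; existence CERTIFIED by the union bound.


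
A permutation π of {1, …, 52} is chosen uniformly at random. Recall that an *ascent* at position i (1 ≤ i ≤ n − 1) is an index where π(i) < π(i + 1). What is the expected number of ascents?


Write X = Σ X_I over i = 1, …, 51, with X_I the indicator of one ascent.
There are 51 indicators.
For each fixed i, the pair (π(i), π(i+1)) is a uniformly random ordered pair of distinct values from {1, …, 52}; by symmetry P[π(i) < π(i+1)] = 1/2.
By linearity: E[X] = 51 · (1/2) = (52 − 1) · (1/2) = 51/2 ≈ 25.50000.

E[X] = 51/2 = 25.50000.


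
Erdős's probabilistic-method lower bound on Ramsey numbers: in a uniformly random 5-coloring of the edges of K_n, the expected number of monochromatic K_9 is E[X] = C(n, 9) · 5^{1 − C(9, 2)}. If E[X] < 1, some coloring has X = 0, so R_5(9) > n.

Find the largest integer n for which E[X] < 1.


We need C(n, 9) · 5^{1 − 36} < 1, i.e. C(n, 9) < 5^{36 − 1} = 2910383045673370361328125.
Check values of n near the boundary:
  n = 2165: C(2165, 9) = 2832220612024886803272630; 2832220612024886803272630 < 2910383045673370361328125? YES
  n = 2166: C(2166, 9) = 2844037944203015677277940; 2844037944203015677277940 < 2910383045673370361328125? YES
  n = 2167: C(2167, 9) = 2855899084841489792706810; 2855899084841489792706810 < 2910383045673370361328125? YES
  n = 2168: C(2168, 9) = 2867804175977929537095120; 2867804175977929537095120 < 2910383045673370361328125? YES
  n = 2169: C(2169, 9) = 2879753360044504243499683; 2879753360044504243499683 < 2910383045673370361328125? YES
  n = 2170: C(2170, 9) = 2891746779868845075610510; 2891746779868845075610510 < 2910383045673370361328125? YES
  n = 2171: C(2171, 9) = 2903784578674959601827205; 2903784578674959601827205 < 2910383045673370361328125? YES
  n = 2172: C(2172, 9) = 2915866900084148060642020; 2915866900084148060642020 < 2910383045673370361328125? NO
  n = 2173: C(2173, 9) = 2927993888115921319674265; 2927993888115921319674265 < 2910383045673370361328125? NO
The largest n with C(n, 9) < 2910383045673370361328125 is n = 2171 (where E[X] = 580756915734991920365441/582076609134674072265625 ≈ 0.9977328). Hence R_5(9) > 2171, i.e. R_5(9) ≥ 2172.

Largest n = 2171; hence R_5(9) > 2171.


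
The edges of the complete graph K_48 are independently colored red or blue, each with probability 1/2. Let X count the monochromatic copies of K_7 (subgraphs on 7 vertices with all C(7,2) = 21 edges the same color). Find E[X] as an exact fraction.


Let X = Σ_S X_S over the C(48, 7) = 73629072 subsets S of size 7, where X_S = 1 if the K_7 on S is monochromatic.
For a fixed S, the K_7 on S has C(7, 2) = 21 edges. P[all 21 edges red] = (1/2)^21, and likewise for blue, so P[monochromatic] = 2·(1/2)^21 = 2^{1 − 21} = 1/1048576.
By linearity of expectation: E[X] = C(48, 7) · 2^{1 − 21} = 73629072 · 1/1048576 = 4601817/65536.
Numerically: E[X] ≈ 70.2182.

E[X] = C(48,7)·2^(1−C(7,2)) = 4601817/65536 ≈ 70.2182.


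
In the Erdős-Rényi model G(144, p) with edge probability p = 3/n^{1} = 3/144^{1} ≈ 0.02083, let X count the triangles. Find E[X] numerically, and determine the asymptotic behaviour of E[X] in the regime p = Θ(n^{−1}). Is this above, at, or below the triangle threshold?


Number of potential triangles: C(144, 3) = 487344.
Each occurs with probability p³ ≈ (0.02083)³ ≈ 9.042245e-06.
By linearity: E[X] = C(144, 3)·p³ ≈ 487344 · 9.042245e-06 ≈ 4.4067.
Here α = 1, so p = 3/n is exactly at the triangle threshold p ~ 1/n. Asymptotically E[X] → c³/6 = 3³/6 = 9/2 ≈ 4.5000, a bounded constant. In this regime the triangle count is asymptotically Poisson(c³/6).

E[X] ≈ 4.4067; in regime p = Θ(1/n^{1}) E[X] stays bounded (at the triangle threshold p ~ 1/n).


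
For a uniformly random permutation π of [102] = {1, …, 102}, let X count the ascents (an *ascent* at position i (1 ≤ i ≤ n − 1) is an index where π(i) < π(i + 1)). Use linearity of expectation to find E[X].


Write X = Σ X_I over i = 1, …, 101, with X_I the indicator of one ascent.
There are 101 indicators.
For each fixed i, the pair (π(i), π(i+1)) is a uniformly random ordered pair of distinct values from {1, …, 102}; by symmetry P[π(i) < π(i+1)] = 1/2.
By linearity: E[X] = 101 · (1/2) = (102 − 1) · (1/2) = 101/2 ≈ 50.500000.

E[X] = 101/2 = 50.500000.


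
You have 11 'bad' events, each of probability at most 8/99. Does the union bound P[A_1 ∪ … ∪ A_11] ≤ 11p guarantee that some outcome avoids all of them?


Union bound: P[∪_{i=1}^{11} A_i] ≤ Σ_i P[A_i] ≤ 11·p = 11·(8/99) = 8/9.
Numerically: 8/9 ≈ 0.8888889.
Is 8/9 < 1? YES.
Since P[∪ A_i] ≤ 8/9 < 1, the complement has P[∩ A_i^c] ≥ 1 − 8/9 = 1/9 > 0, so some outcome avoids every A_i.

11·p = 8/9 ≈ 0.8888889; existence CERTIFIED by the union bound.


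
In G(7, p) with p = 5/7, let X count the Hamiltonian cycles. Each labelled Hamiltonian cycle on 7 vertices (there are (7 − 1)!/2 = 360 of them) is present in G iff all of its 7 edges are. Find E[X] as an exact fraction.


K_7 has (7 − 1)!/2 = 360 labelled Hamiltonian cycles.
For each such Hamiltonian cycle H, let X_H = 1 if all 7 edges of H are present in G. Then P[X_H = 1] = p^{7} = (5/7)^{7} = 78125/823543.
By linearity of expectation: E[X] = Σ_H E[X_H] = 360 · p^{7} = 360 · 78125/823543 = 28125000/823543.
Numerically: E[X] ≈ 34.15.

E[X] = 360 · (5/7)^{7} = 28125000/823543 ≈ 34.15.


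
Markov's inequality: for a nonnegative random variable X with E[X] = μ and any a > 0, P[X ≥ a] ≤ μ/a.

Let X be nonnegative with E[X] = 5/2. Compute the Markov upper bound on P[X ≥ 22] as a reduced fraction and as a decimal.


μ = E[X] = 5/2, a = 22.
Markov: P[X ≥ 22] ≤ μ/a = (5/2)/22 = 5/44.
Numerically: ≈ 0.113636.
(Since a = 22 > μ = 2.500000, the bound 5/44 is < 1 and informative.)

P[X ≥ 22] ≤ 5/44 ≈ 0.113636.


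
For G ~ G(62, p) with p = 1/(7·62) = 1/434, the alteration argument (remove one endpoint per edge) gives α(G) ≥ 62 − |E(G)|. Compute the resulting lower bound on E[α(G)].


E[|E(G)|] = C(62, 2)·p = 1891 · (1/434) = 61/14.
E[α(G)] ≥ n − E[|E(G)|] = 62 − 61/14 = 807/14.
Numerically: ≈ 57.64286.
(This is only a lower bound; the true E[α(G)] may be larger.)

E[α(G)] ≥ 807/14 ≈ 57.64286.


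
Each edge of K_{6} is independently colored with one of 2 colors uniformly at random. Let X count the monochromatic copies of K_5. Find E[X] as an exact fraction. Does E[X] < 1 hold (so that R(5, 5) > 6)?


E[X] = C(6, 5) · 2^{1 − 10} = 6 · 2^{−9} = 6/512.
As a reduced fraction: E[X] = 3/256 ≈ 0.0117.
Is E[X] < 1? YES.
Since E[X] < 1, there exists a 2-coloring of K_{6} with no monochromatic K_5; hence R(5, 5) > 6.

E[X] = 3/256 ≈ 0.0117; E[X] < 1, so R(5, 5) > 6.
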